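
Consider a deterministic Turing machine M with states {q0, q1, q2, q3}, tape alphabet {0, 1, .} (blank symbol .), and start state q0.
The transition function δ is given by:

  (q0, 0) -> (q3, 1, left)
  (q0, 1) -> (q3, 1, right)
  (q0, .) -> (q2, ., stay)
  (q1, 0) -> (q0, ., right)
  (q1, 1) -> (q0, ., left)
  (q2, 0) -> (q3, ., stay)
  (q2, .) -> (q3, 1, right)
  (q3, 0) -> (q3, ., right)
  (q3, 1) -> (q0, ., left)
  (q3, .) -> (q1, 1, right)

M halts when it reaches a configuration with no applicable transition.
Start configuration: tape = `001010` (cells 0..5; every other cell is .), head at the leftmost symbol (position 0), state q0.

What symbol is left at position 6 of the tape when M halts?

state=q0 head=0 tape=.[0]01010...   (q0,0)→(q3,1,left)
state=q3 head=-1 tape=[.]101010...   (q3,.)→(q1,1,right)
state=q1 head=0 tape=1[1]01010...   (q1,1)→(q0,.,left)
state=q0 head=-1 tape=[1].01010...   (q0,1)→(q3,1,right)
state=q3 head=0 tape=1[.]01010...   (q3,.)→(q1,1,right)
state=q1 head=1 tape=11[0]1010...   (q1,0)→(q0,.,right)
state=q0 head=2 tape=11.[1]010...   (q0,1)→(q3,1,right)
state=q3 head=3 tape=11.1[0]10...   (q3,0)→(q3,.,right)
state=q3 head=4 tape=11.1.[1]0...   (q3,1)→(q0,.,left)
state=q0 head=3 tape=11.1[.].0...   (q0,.)→(q2,.,stay)
state=q2 head=3 tape=11.1[.].0...   (q2,.)→(q3,1,right)
state=q3 head=4 tape=11.11[.]0...   (q3,.)→(q1,1,right)
state=q1 head=5 tape=11.111[0]...   (q1,0)→(q0,.,right)
state=q0 head=6 tape=11.111.[.]..   (q0,.)→(q2,.,stay)
state=q2 head=6 tape=11.111.[.]..   (q2,.)→(q3,1,right)
state=q3 head=7 tape=11.111.1[.].   (q3,.)→(q1,1,right)
state=q1 head=8 tape=11.111.11[.]
Cell 6 holds 1 when M halts.

1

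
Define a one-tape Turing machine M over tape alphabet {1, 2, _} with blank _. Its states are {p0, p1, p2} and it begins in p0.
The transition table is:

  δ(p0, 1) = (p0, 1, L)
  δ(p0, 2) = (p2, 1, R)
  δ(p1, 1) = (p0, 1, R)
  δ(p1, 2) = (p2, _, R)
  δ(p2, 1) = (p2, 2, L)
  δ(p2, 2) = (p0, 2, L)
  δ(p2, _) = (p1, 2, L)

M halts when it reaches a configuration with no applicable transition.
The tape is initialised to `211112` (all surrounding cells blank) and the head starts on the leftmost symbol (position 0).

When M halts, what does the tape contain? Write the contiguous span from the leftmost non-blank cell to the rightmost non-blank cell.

2221112

p0 | __[2]11112   read 2 → write 1, move R, go to p2
p2 | __1[1]1112   read 1 → write 2, move L, go to p2
p2 | __[1]21112   read 1 → write 2, move L, go to p2
p2 | _[_]221112   read _ → write 2, move L, go to p1
p1 | [_]2221112
The non-blank tape span at halt is 2221112.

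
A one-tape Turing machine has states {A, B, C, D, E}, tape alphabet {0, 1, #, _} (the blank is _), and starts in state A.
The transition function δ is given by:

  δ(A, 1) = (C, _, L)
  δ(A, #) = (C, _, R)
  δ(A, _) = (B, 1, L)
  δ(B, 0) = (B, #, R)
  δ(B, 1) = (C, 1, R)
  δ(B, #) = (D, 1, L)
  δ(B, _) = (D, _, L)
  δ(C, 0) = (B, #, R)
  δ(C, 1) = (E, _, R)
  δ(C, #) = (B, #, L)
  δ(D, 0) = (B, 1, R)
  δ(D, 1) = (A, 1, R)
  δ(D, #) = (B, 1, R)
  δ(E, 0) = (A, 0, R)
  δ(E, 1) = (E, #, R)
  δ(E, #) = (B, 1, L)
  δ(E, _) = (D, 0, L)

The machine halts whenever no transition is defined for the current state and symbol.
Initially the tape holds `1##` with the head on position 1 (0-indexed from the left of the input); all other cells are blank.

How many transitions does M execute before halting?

25

A | 1[#]#___   read # → write _, move R, go to C
C | 1_[#]___   read # → write #, move L, go to B
B | 1[_]#___   read _ → write _, move L, go to D
D | [1]_#___   read 1 → write 1, move R, go to A
A | 1[_]#___   read _ → write 1, move L, go to B
B | [1]1#___   read 1 → write 1, move R, go to C
C | 1[1]#___   read 1 → write _, move R, go to E
E | 1_[#]___   read # → write 1, move L, go to B
B | 1[_]1___   read _ → write _, move L, go to D
D | [1]_1___   read 1 → write 1, move R, go to A
A | 1[_]1___   read _ → write 1, move L, go to B
B | [1]11___   read 1 → write 1, move R, go to C
C | 1[1]1___   read 1 → write _, move R, go to E
E | 1_[1]___   read 1 → write #, move R, go to E
E | 1_#[_]__   read _ → write 0, move L, go to D
D | 1_[#]0__   read # → write 1, move R, go to B
B | 1_1[0]__   read 0 → write #, move R, go to B
B | 1_1#[_]_   read _ → write _, move L, go to D
D | 1_1[#]__   read # → write 1, move R, go to B
B | 1_11[_]_   read _ → write _, move L, go to D
D | 1_1[1]__   read 1 → write 1, move R, go to A
A | 1_11[_]_   read _ → write 1, move L, go to B
B | 1_1[1]1_   read 1 → write 1, move R, go to C
C | 1_11[1]_   read 1 → write _, move R, go to E
E | 1_11_[_]   read _ → write 0, move L, go to D
D | 1_11[_]0
M halts after 25 transitions.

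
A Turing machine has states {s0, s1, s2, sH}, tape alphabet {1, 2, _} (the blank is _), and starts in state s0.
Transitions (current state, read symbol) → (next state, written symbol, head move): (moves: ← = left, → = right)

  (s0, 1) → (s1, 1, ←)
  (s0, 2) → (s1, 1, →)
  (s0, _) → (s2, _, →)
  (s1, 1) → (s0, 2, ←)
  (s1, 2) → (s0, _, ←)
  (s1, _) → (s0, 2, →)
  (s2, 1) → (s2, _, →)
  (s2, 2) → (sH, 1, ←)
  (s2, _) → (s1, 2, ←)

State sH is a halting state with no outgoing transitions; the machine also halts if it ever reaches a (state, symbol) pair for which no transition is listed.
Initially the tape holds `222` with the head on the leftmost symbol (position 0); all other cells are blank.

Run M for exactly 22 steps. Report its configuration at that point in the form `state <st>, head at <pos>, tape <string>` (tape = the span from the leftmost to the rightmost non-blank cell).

state s1, head at -4, tape 2122_2

s0 | ____[2]22   read 2 → write 1, move →, go to s1
s1 | ____1[2]2   read 2 → write _, move ←, go to s0
s0 | ____[1]_2   read 1 → write 1, move ←, go to s1
s1 | ___[_]1_2   read _ → write 2, move →, go to s0
s0 | ___2[1]_2   read 1 → write 1, move ←, go to s1
s1 | ___[2]1_2   read 2 → write _, move ←, go to s0
s0 | __[_]_1_2   read _ → write _, move →, go to s2
s2 | ___[_]1_2   read _ → write 2, move ←, go to s1
s1 | __[_]21_2   read _ → write 2, move →, go to s0
s0 | __2[2]1_2   read 2 → write 1, move →, go to s1
s1 | __21[1]_2   read 1 → write 2, move ←, go to s0
s0 | __2[1]2_2   read 1 → write 1, move ←, go to s1
s1 | __[2]12_2   read 2 → write _, move ←, go to s0
s0 | _[_]_12_2   read _ → write _, move →, go to s2
s2 | __[_]12_2   read _ → write 2, move ←, go to s1
s1 | _[_]212_2   read _ → write 2, move →, go to s0
s0 | _2[2]12_2   read 2 → write 1, move →, go to s1
s1 | _21[1]2_2   read 1 → write 2, move ←, go to s0
s0 | _2[1]22_2   read 1 → write 1, move ←, go to s1
s1 | _[2]122_2   read 2 → write _, move ←, go to s0
s0 | [_]_122_2   read _ → write _, move →, go to s2
s2 | _[_]122_2   read _ → write 2, move ←, go to s1
s1 | [_]2122_2
After 22 steps: state s1, head at -4, tape 2122_2.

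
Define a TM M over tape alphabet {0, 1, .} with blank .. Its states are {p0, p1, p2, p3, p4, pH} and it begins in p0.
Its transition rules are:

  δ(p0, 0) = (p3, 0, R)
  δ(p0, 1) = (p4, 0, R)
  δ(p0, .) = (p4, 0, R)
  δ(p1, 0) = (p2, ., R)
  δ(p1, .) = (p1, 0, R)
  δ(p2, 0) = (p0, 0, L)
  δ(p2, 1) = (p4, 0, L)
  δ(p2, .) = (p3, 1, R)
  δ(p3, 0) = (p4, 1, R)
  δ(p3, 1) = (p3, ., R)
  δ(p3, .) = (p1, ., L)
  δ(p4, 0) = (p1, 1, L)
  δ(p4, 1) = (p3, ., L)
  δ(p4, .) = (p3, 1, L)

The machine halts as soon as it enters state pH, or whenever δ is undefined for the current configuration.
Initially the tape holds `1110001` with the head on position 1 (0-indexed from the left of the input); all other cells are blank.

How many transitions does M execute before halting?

state=p0 head=1 tape=1[1]10001   (p0,1)→(p4,0,R)
state=p4 head=2 tape=10[1]0001   (p4,1)→(p3,.,L)
state=p3 head=1 tape=1[0].0001   (p3,0)→(p4,1,R)
state=p4 head=2 tape=11[.]0001   (p4,.)→(p3,1,L)
state=p3 head=1 tape=1[1]10001   (p3,1)→(p3,.,R)
state=p3 head=2 tape=1.[1]0001   (p3,1)→(p3,.,R)
state=p3 head=3 tape=1..[0]001   (p3,0)→(p4,1,R)
state=p4 head=4 tape=1..1[0]01   (p4,0)→(p1,1,L)
state=p1 head=3 tape=1..[1]101
M halts after 8 transitions.

8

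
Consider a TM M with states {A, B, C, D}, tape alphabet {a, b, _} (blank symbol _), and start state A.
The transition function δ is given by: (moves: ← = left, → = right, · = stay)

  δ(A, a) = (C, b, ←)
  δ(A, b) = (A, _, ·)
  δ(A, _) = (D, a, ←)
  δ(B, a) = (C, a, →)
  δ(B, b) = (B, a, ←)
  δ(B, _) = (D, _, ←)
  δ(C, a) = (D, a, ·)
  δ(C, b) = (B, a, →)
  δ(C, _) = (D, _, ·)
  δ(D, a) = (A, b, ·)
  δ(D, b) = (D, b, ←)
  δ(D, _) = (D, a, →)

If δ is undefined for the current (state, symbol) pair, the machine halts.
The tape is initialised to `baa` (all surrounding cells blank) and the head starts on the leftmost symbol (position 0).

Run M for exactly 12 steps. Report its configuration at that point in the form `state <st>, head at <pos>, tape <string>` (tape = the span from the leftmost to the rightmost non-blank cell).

A | __[b]aa   read b → write _, move ·, go to A
A | __[_]aa   read _ → write a, move ←, go to D
D | _[_]aaa   read _ → write a, move →, go to D
D | _a[a]aa   read a → write b, move ·, go to A
A | _a[b]aa   read b → write _, move ·, go to A
A | _a[_]aa   read _ → write a, move ←, go to D
D | _[a]aaa   read a → write b, move ·, go to A
A | _[b]aaa   read b → write _, move ·, go to A
A | _[_]aaa   read _ → write a, move ←, go to D
D | [_]aaaa   read _ → write a, move →, go to D
D | a[a]aaa   read a → write b, move ·, go to A
A | a[b]aaa   read b → write _, move ·, go to A
A | a[_]aaa
After 12 steps: state A, head at -1, tape a_aaa.

state A, head at -1, tape a_aaa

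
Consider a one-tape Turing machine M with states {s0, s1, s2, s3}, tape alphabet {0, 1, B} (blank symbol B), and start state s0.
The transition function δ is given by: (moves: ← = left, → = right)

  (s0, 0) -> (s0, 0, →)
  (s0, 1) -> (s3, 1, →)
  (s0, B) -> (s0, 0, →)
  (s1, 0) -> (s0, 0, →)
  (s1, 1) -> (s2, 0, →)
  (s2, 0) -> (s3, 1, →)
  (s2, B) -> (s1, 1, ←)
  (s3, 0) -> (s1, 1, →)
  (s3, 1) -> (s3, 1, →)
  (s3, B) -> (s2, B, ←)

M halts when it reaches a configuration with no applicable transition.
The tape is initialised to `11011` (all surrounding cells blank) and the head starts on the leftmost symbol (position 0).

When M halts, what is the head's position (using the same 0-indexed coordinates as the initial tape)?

state=s0 head=0 tape=[1]1011   (s0,1)→(s3,1,→)
state=s3 head=1 tape=1[1]011   (s3,1)→(s3,1,→)
state=s3 head=2 tape=11[0]11   (s3,0)→(s1,1,→)
state=s1 head=3 tape=111[1]1   (s1,1)→(s2,0,→)
state=s2 head=4 tape=1110[1]
At halt the head is at cell 4.

4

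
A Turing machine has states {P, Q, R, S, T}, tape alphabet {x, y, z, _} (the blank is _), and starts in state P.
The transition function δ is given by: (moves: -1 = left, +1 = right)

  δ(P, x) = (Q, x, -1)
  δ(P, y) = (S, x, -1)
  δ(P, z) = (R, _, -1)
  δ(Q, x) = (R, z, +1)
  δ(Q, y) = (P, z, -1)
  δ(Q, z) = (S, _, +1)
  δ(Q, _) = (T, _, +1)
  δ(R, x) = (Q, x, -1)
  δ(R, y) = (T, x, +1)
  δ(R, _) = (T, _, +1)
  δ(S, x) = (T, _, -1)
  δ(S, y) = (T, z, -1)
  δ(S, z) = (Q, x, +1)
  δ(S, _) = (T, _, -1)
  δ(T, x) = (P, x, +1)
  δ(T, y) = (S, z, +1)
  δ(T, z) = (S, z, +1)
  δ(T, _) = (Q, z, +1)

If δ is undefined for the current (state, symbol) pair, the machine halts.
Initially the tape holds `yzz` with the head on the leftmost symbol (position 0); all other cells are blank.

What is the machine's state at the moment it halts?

P | __[y]zz   read y → write x, move -1, go to S
S | _[_]xzz   read _ → write _, move -1, go to T
T | [_]_xzz   read _ → write z, move +1, go to Q
Q | z[_]xzz   read _ → write _, move +1, go to T
T | z_[x]zz   read x → write x, move +1, go to P
P | z_x[z]z   read z → write _, move -1, go to R
R | z_[x]_z   read x → write x, move -1, go to Q
Q | z[_]x_z   read _ → write _, move +1, go to T
T | z_[x]_z   read x → write x, move +1, go to P
P | z_x[_]z
No transition is defined for (P, _); M halts in state P.

P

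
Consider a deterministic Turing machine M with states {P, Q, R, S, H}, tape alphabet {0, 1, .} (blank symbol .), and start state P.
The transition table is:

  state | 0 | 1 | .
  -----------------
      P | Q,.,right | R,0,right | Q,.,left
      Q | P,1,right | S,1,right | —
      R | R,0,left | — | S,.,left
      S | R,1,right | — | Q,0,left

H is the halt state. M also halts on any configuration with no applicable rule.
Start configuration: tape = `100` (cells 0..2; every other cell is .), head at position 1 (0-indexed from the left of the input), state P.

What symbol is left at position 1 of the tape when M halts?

.

P | 1[0]0..   read 0 → write ., move right, go to Q
Q | 1.[0]..   read 0 → write 1, move right, go to P
P | 1.1[.].   read . → write ., move left, go to Q
Q | 1.[1]..   read 1 → write 1, move right, go to S
S | 1.1[.].   read . → write 0, move left, go to Q
Q | 1.[1]0.   read 1 → write 1, move right, go to S
S | 1.1[0].   read 0 → write 1, move right, go to R
R | 1.11[.]   read . → write ., move left, go to S
S | 1.1[1].
Cell 1 holds . when M halts.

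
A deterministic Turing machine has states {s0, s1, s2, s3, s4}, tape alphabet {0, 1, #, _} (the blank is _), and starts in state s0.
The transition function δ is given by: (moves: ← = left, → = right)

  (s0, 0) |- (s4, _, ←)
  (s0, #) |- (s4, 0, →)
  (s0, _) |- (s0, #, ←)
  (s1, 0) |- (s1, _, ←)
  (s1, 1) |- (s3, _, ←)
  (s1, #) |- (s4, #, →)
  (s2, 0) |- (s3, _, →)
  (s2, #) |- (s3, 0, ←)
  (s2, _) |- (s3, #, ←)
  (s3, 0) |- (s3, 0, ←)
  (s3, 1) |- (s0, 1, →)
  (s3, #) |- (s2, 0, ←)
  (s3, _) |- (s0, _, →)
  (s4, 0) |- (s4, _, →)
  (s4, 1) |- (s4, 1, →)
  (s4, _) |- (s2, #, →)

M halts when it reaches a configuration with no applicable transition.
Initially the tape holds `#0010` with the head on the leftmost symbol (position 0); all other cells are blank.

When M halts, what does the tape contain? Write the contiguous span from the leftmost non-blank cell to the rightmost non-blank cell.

s0 | [#]0010__   read # → write 0, move →, go to s4
s4 | 0[0]010__   read 0 → write _, move →, go to s4
s4 | 0_[0]10__   read 0 → write _, move →, go to s4
s4 | 0__[1]0__   read 1 → write 1, move →, go to s4
s4 | 0__1[0]__   read 0 → write _, move →, go to s4
s4 | 0__1_[_]_   read _ → write #, move →, go to s2
s2 | 0__1_#[_]   read _ → write #, move ←, go to s3
s3 | 0__1_[#]#   read # → write 0, move ←, go to s2
s2 | 0__1[_]0#   read _ → write #, move ←, go to s3
s3 | 0__[1]#0#   read 1 → write 1, move →, go to s0
s0 | 0__1[#]0#   read # → write 0, move →, go to s4
s4 | 0__10[0]#   read 0 → write _, move →, go to s4
s4 | 0__10_[#]
The non-blank tape span at halt is 0__10_#.

0__10_#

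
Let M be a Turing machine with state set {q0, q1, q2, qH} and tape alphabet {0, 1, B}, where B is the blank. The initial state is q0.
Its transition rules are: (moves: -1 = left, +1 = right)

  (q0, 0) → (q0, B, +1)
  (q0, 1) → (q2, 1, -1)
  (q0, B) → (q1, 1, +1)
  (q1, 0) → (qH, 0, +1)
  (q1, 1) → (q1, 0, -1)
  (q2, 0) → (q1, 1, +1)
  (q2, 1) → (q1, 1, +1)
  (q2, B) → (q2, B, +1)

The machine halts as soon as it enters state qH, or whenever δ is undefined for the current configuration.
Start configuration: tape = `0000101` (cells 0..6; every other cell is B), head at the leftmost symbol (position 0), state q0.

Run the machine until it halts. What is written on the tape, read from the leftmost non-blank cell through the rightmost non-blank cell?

101

state=q0 head=0 tape=[0]000101   (q0,0)→(q0,B,+1)
state=q0 head=1 tape=B[0]00101   (q0,0)→(q0,B,+1)
state=q0 head=2 tape=BB[0]0101   (q0,0)→(q0,B,+1)
state=q0 head=3 tape=BBB[0]101   (q0,0)→(q0,B,+1)
state=q0 head=4 tape=BBBB[1]01   (q0,1)→(q2,1,-1)
state=q2 head=3 tape=BBB[B]101   (q2,B)→(q2,B,+1)
state=q2 head=4 tape=BBBB[1]01   (q2,1)→(q1,1,+1)
state=q1 head=5 tape=BBBB1[0]1   (q1,0)→(qH,0,+1)
state=qH head=6 tape=BBBB10[1]
The non-blank tape span at halt is 101.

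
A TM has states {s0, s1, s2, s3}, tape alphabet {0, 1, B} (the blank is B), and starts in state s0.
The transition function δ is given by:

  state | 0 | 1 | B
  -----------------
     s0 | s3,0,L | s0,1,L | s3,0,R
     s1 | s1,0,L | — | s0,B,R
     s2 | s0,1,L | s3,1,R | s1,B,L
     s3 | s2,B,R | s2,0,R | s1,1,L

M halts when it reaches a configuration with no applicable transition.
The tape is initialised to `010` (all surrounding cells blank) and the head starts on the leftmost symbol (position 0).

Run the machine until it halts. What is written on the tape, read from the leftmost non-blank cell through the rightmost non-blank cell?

00010

state=s0 head=0 tape=BB[0]10B   (s0,0)→(s3,0,L)
state=s3 head=-1 tape=B[B]010B   (s3,B)→(s1,1,L)
state=s1 head=-2 tape=[B]1010B   (s1,B)→(s0,B,R)
state=s0 head=-1 tape=B[1]010B   (s0,1)→(s0,1,L)
state=s0 head=-2 tape=[B]1010B   (s0,B)→(s3,0,R)
state=s3 head=-1 tape=0[1]010B   (s3,1)→(s2,0,R)
state=s2 head=0 tape=00[0]10B   (s2,0)→(s0,1,L)
state=s0 head=-1 tape=0[0]110B   (s0,0)→(s3,0,L)
state=s3 head=-2 tape=[0]0110B   (s3,0)→(s2,B,R)
state=s2 head=-1 tape=B[0]110B   (s2,0)→(s0,1,L)
state=s0 head=-2 tape=[B]1110B   (s0,B)→(s3,0,R)
state=s3 head=-1 tape=0[1]110B   (s3,1)→(s2,0,R)
state=s2 head=0 tape=00[1]10B   (s2,1)→(s3,1,R)
state=s3 head=1 tape=001[1]0B   (s3,1)→(s2,0,R)
state=s2 head=2 tape=0010[0]B   (s2,0)→(s0,1,L)
state=s0 head=1 tape=001[0]1B   (s0,0)→(s3,0,L)
state=s3 head=0 tape=00[1]01B   (s3,1)→(s2,0,R)
state=s2 head=1 tape=000[0]1B   (s2,0)→(s0,1,L)
state=s0 head=0 tape=00[0]11B   (s0,0)→(s3,0,L)
state=s3 head=-1 tape=0[0]011B   (s3,0)→(s2,B,R)
state=s2 head=0 tape=0B[0]11B   (s2,0)→(s0,1,L)
state=s0 head=-1 tape=0[B]111B   (s0,B)→(s3,0,R)
state=s3 head=0 tape=00[1]11B   (s3,1)→(s2,0,R)
state=s2 head=1 tape=000[1]1B   (s2,1)→(s3,1,R)
state=s3 head=2 tape=0001[1]B   (s3,1)→(s2,0,R)
state=s2 head=3 tape=00010[B]   (s2,B)→(s1,B,L)
state=s1 head=2 tape=0001[0]B   (s1,0)→(s1,0,L)
state=s1 head=1 tape=000[1]0B
The non-blank tape span at halt is 00010.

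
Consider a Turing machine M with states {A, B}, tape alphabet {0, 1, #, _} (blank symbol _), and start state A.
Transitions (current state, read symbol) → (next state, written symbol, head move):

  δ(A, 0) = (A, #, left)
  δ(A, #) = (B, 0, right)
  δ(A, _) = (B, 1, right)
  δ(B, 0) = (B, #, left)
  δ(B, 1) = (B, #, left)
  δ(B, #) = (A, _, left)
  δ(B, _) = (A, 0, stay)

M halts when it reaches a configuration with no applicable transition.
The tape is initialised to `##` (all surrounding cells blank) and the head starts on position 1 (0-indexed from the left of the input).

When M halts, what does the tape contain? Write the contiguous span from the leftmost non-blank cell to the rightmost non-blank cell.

1__#

state=A head=1 tape=_#[#]_   (A,#)→(B,0,right)
state=B head=2 tape=_#0[_]   (B,_)→(A,0,stay)
state=A head=2 tape=_#0[0]   (A,0)→(A,#,left)
state=A head=1 tape=_#[0]#   (A,0)→(A,#,left)
state=A head=0 tape=_[#]##   (A,#)→(B,0,right)
state=B head=1 tape=_0[#]#   (B,#)→(A,_,left)
state=A head=0 tape=_[0]_#   (A,0)→(A,#,left)
state=A head=-1 tape=[_]#_#   (A,_)→(B,1,right)
state=B head=0 tape=1[#]_#   (B,#)→(A,_,left)
state=A head=-1 tape=[1]__#
The non-blank tape span at halt is 1__#.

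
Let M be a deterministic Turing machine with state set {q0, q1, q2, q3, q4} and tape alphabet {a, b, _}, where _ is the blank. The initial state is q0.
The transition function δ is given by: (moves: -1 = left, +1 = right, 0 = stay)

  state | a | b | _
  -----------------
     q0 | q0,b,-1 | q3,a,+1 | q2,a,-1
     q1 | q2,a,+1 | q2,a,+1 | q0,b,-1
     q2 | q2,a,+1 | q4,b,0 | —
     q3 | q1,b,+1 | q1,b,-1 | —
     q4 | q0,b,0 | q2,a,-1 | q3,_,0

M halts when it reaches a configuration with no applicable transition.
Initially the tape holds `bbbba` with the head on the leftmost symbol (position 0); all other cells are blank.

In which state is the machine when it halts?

q2

q0 | [b]bbba_   read b → write a, move +1, go to q3
q3 | a[b]bba_   read b → write b, move -1, go to q1
q1 | [a]bbba_   read a → write a, move +1, go to q2
q2 | a[b]bba_   read b → write b, move 0, go to q4
q4 | a[b]bba_   read b → write a, move -1, go to q2
q2 | [a]abba_   read a → write a, move +1, go to q2
q2 | a[a]bba_   read a → write a, move +1, go to q2
q2 | aa[b]ba_   read b → write b, move 0, go to q4
q4 | aa[b]ba_   read b → write a, move -1, go to q2
q2 | a[a]aba_   read a → write a, move +1, go to q2
q2 | aa[a]ba_   read a → write a, move +1, go to q2
q2 | aaa[b]a_   read b → write b, move 0, go to q4
q4 | aaa[b]a_   read b → write a, move -1, go to q2
q2 | aa[a]aa_   read a → write a, move +1, go to q2
q2 | aaa[a]a_   read a → write a, move +1, go to q2
q2 | aaaa[a]_   read a → write a, move +1, go to q2
q2 | aaaaa[_]
No transition is defined for (q2, _); M halts in state q2.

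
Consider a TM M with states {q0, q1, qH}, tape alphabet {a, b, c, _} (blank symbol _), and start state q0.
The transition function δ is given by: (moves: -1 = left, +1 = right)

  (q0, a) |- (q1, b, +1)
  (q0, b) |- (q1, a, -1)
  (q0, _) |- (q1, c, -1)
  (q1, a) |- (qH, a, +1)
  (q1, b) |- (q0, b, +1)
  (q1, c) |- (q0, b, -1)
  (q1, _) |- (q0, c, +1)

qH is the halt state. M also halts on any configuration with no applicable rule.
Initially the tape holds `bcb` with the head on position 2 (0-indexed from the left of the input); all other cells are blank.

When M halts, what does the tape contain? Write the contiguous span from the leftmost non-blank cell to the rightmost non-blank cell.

cbbbbc

q0 | _bc[b]__   read b → write a, move -1, go to q1
q1 | _b[c]a__   read c → write b, move -1, go to q0
q0 | _[b]ba__   read b → write a, move -1, go to q1
q1 | [_]aba__   read _ → write c, move +1, go to q0
q0 | c[a]ba__   read a → write b, move +1, go to q1
q1 | cb[b]a__   read b → write b, move +1, go to q0
q0 | cbb[a]__   read a → write b, move +1, go to q1
q1 | cbbb[_]_   read _ → write c, move +1, go to q0
q0 | cbbbc[_]   read _ → write c, move -1, go to q1
q1 | cbbb[c]c   read c → write b, move -1, go to q0
q0 | cbb[b]bc   read b → write a, move -1, go to q1
q1 | cb[b]abc   read b → write b, move +1, go to q0
q0 | cbb[a]bc   read a → write b, move +1, go to q1
q1 | cbbb[b]c   read b → write b, move +1, go to q0
q0 | cbbbb[c]
The non-blank tape span at halt is cbbbbc.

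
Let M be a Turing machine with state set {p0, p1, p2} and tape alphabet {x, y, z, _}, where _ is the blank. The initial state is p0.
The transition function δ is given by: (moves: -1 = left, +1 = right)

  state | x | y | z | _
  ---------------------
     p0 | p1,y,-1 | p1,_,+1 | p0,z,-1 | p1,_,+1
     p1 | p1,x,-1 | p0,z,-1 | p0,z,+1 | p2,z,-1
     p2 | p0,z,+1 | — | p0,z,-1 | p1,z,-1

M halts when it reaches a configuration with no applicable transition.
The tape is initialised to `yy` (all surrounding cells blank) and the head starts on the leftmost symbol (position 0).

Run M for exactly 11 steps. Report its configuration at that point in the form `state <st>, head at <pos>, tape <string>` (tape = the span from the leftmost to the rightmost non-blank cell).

state=p0 head=0 tape=[y]y__   (p0,y)→(p1,_,+1)
state=p1 head=1 tape=_[y]__   (p1,y)→(p0,z,-1)
state=p0 head=0 tape=[_]z__   (p0,_)→(p1,_,+1)
state=p1 head=1 tape=_[z]__   (p1,z)→(p0,z,+1)
state=p0 head=2 tape=_z[_]_   (p0,_)→(p1,_,+1)
state=p1 head=3 tape=_z_[_]   (p1,_)→(p2,z,-1)
state=p2 head=2 tape=_z[_]z   (p2,_)→(p1,z,-1)
state=p1 head=1 tape=_[z]zz   (p1,z)→(p0,z,+1)
state=p0 head=2 tape=_z[z]z   (p0,z)→(p0,z,-1)
state=p0 head=1 tape=_[z]zz   (p0,z)→(p0,z,-1)
state=p0 head=0 tape=[_]zzz   (p0,_)→(p1,_,+1)
state=p1 head=1 tape=_[z]zz
After 11 steps: state p1, head at 1, tape zzz.

state p1, head at 1, tape zzz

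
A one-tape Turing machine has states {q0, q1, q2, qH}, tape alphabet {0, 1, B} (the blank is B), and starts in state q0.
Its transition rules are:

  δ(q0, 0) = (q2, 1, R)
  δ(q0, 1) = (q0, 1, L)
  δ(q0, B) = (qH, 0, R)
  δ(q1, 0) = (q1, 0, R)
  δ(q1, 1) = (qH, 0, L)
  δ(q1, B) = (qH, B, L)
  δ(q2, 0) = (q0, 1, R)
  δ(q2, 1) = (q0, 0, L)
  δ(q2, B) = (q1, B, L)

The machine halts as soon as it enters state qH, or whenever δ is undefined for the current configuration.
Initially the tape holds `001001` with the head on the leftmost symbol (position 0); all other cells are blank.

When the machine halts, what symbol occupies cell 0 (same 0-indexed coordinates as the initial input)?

q0 | B[0]01001   read 0 → write 1, move R, go to q2
q2 | B1[0]1001   read 0 → write 1, move R, go to q0
q0 | B11[1]001   read 1 → write 1, move L, go to q0
q0 | B1[1]1001   read 1 → write 1, move L, go to q0
q0 | B[1]11001   read 1 → write 1, move L, go to q0
q0 | [B]111001   read B → write 0, move R, go to qH
qH | 0[1]11001
Cell 0 holds 1 when M halts.

1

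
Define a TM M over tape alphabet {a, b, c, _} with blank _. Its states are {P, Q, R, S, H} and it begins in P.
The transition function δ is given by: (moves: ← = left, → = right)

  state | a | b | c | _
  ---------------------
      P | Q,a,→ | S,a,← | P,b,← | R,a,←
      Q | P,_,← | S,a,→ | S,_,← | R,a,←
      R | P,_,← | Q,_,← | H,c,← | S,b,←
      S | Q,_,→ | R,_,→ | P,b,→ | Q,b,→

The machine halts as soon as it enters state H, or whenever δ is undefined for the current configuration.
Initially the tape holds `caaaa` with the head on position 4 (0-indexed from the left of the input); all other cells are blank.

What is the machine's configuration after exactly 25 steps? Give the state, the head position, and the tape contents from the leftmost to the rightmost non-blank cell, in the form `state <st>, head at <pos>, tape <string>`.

state R, head at -1, tape ba_a__aaa

state=P head=4 tape=___caaa[a]_   (P,a)→(Q,a,→)
state=Q head=5 tape=___caaaa[_]   (Q,_)→(R,a,←)
state=R head=4 tape=___caaa[a]a   (R,a)→(P,_,←)
state=P head=3 tape=___caa[a]_a   (P,a)→(Q,a,→)
state=Q head=4 tape=___caaa[_]a   (Q,_)→(R,a,←)
state=R head=3 tape=___caa[a]aa   (R,a)→(P,_,←)
state=P head=2 tape=___ca[a]_aa   (P,a)→(Q,a,→)
state=Q head=3 tape=___caa[_]aa   (Q,_)→(R,a,←)
state=R head=2 tape=___ca[a]aaa   (R,a)→(P,_,←)
state=P head=1 tape=___c[a]_aaa   (P,a)→(Q,a,→)
state=Q head=2 tape=___ca[_]aaa   (Q,_)→(R,a,←)
state=R head=1 tape=___c[a]aaaa   (R,a)→(P,_,←)
state=P head=0 tape=___[c]_aaaa   (P,c)→(P,b,←)
state=P head=-1 tape=__[_]b_aaaa   (P,_)→(R,a,←)
state=R head=-2 tape=_[_]ab_aaaa   (R,_)→(S,b,←)
state=S head=-3 tape=[_]bab_aaaa   (S,_)→(Q,b,→)
state=Q head=-2 tape=b[b]ab_aaaa   (Q,b)→(S,a,→)
state=S head=-1 tape=ba[a]b_aaaa   (S,a)→(Q,_,→)
state=Q head=0 tape=ba_[b]_aaaa   (Q,b)→(S,a,→)
state=S head=1 tape=ba_a[_]aaaa   (S,_)→(Q,b,→)
state=Q head=2 tape=ba_ab[a]aaa   (Q,a)→(P,_,←)
state=P head=1 tape=ba_a[b]_aaa   (P,b)→(S,a,←)
state=S head=0 tape=ba_[a]a_aaa   (S,a)→(Q,_,→)
state=Q head=1 tape=ba__[a]_aaa   (Q,a)→(P,_,←)
state=P head=0 tape=ba_[_]__aaa   (P,_)→(R,a,←)
state=R head=-1 tape=ba[_]a__aaa
After 25 steps: state R, head at -1, tape ba_a__aaa.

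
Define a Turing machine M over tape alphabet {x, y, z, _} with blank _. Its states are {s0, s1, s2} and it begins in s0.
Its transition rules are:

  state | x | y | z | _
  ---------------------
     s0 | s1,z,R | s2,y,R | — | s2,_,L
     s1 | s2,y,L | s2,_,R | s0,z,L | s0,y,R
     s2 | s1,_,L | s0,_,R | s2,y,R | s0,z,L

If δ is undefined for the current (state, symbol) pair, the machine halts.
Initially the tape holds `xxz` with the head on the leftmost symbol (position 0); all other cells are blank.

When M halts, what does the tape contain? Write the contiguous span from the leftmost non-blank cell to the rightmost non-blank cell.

y_z

s0 | [x]xz   read x → write z, move R, go to s1
s1 | z[x]z   read x → write y, move L, go to s2
s2 | [z]yz   read z → write y, move R, go to s2
s2 | y[y]z   read y → write _, move R, go to s0
s0 | y_[z]
The non-blank tape span at halt is y_z.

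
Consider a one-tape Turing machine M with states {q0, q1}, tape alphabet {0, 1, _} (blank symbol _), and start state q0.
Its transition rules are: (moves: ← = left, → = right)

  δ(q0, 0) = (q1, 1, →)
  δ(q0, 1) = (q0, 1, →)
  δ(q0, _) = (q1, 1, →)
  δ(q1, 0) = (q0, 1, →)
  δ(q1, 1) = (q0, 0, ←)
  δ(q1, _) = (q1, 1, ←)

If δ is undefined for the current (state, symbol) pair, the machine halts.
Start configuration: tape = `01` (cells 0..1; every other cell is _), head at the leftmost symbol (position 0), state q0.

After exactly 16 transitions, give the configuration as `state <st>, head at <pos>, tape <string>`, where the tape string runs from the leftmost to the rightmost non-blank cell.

state=q0 head=0 tape=[0]1__   (q0,0)→(q1,1,→)
state=q1 head=1 tape=1[1]__   (q1,1)→(q0,0,←)
state=q0 head=0 tape=[1]0__   (q0,1)→(q0,1,→)
state=q0 head=1 tape=1[0]__   (q0,0)→(q1,1,→)
state=q1 head=2 tape=11[_]_   (q1,_)→(q1,1,←)
state=q1 head=1 tape=1[1]1_   (q1,1)→(q0,0,←)
state=q0 head=0 tape=[1]01_   (q0,1)→(q0,1,→)
state=q0 head=1 tape=1[0]1_   (q0,0)→(q1,1,→)
state=q1 head=2 tape=11[1]_   (q1,1)→(q0,0,←)
state=q0 head=1 tape=1[1]0_   (q0,1)→(q0,1,→)
state=q0 head=2 tape=11[0]_   (q0,0)→(q1,1,→)
state=q1 head=3 tape=111[_]   (q1,_)→(q1,1,←)
state=q1 head=2 tape=11[1]1   (q1,1)→(q0,0,←)
state=q0 head=1 tape=1[1]01   (q0,1)→(q0,1,→)
state=q0 head=2 tape=11[0]1   (q0,0)→(q1,1,→)
state=q1 head=3 tape=111[1]   (q1,1)→(q0,0,←)
state=q0 head=2 tape=11[1]0
After 16 steps: state q0, head at 2, tape 1110.

state q0, head at 2, tape 1110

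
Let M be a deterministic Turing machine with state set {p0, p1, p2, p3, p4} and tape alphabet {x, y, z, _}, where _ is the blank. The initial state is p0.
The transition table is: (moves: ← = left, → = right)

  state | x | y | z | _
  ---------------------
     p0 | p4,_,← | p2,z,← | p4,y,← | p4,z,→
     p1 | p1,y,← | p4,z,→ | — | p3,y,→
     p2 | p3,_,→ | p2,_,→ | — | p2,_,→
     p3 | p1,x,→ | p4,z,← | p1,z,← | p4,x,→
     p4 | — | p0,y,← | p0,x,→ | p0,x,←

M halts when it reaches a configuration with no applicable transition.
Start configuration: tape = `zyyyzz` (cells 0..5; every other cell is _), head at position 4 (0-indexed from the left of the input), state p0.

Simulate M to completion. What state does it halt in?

p2

p0 | zyyy[z]z   read z → write y, move ←, go to p4
p4 | zyy[y]yz   read y → write y, move ←, go to p0
p0 | zy[y]yyz   read y → write z, move ←, go to p2
p2 | z[y]zyyz   read y → write _, move →, go to p2
p2 | z_[z]yyz
No transition is defined for (p2, z); M halts in state p2.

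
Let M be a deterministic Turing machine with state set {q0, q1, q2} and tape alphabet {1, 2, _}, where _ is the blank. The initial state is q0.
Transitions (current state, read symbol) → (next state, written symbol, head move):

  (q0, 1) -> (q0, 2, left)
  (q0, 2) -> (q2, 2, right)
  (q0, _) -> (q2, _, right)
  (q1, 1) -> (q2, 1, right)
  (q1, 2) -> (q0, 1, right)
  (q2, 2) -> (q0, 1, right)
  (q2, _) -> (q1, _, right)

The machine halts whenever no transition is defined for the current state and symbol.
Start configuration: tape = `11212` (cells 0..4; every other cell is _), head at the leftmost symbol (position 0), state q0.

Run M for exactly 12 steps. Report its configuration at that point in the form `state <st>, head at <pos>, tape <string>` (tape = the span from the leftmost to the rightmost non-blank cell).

state=q0 head=0 tape=_[1]1212   (q0,1)→(q0,2,left)
state=q0 head=-1 tape=[_]21212   (q0,_)→(q2,_,right)
state=q2 head=0 tape=_[2]1212   (q2,2)→(q0,1,right)
state=q0 head=1 tape=_1[1]212   (q0,1)→(q0,2,left)
state=q0 head=0 tape=_[1]2212   (q0,1)→(q0,2,left)
state=q0 head=-1 tape=[_]22212   (q0,_)→(q2,_,right)
state=q2 head=0 tape=_[2]2212   (q2,2)→(q0,1,right)
state=q0 head=1 tape=_1[2]212   (q0,2)→(q2,2,right)
state=q2 head=2 tape=_12[2]12   (q2,2)→(q0,1,right)
state=q0 head=3 tape=_121[1]2   (q0,1)→(q0,2,left)
state=q0 head=2 tape=_12[1]22   (q0,1)→(q0,2,left)
state=q0 head=1 tape=_1[2]222   (q0,2)→(q2,2,right)
state=q2 head=2 tape=_12[2]22
After 12 steps: state q2, head at 2, tape 12222.

state q2, head at 2, tape 12222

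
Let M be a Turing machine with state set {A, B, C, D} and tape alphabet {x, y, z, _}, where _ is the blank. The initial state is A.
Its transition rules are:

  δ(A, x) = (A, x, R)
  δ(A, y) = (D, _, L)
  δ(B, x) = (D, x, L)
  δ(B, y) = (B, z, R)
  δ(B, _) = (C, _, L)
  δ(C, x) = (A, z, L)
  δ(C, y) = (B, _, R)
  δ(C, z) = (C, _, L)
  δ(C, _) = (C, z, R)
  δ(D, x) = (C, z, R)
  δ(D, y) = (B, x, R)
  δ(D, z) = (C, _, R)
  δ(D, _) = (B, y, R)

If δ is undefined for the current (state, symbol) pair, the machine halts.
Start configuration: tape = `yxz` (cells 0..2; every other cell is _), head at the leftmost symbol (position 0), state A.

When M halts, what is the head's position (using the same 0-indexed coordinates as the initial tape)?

A | _[y]xz   read y → write _, move L, go to D
D | [_]_xz   read _ → write y, move R, go to B
B | y[_]xz   read _ → write _, move L, go to C
C | [y]_xz   read y → write _, move R, go to B
B | _[_]xz   read _ → write _, move L, go to C
C | [_]_xz   read _ → write z, move R, go to C
C | z[_]xz   read _ → write z, move R, go to C
C | zz[x]z   read x → write z, move L, go to A
A | z[z]zz
At halt the head is at cell 0.

0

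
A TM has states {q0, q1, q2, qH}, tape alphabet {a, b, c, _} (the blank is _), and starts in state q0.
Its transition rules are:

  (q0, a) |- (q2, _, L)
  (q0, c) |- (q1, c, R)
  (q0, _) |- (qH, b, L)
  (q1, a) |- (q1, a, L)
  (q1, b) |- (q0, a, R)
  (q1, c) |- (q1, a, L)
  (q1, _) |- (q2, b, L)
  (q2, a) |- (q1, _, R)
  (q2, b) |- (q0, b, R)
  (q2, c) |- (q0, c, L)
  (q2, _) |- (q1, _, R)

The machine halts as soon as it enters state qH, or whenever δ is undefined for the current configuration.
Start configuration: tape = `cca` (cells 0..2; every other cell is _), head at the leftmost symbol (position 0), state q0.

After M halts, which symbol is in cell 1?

state=q0 head=0 tape=__[c]ca_   (q0,c)→(q1,c,R)
state=q1 head=1 tape=__c[c]a_   (q1,c)→(q1,a,L)
state=q1 head=0 tape=__[c]aa_   (q1,c)→(q1,a,L)
state=q1 head=-1 tape=_[_]aaa_   (q1,_)→(q2,b,L)
state=q2 head=-2 tape=[_]baaa_   (q2,_)→(q1,_,R)
state=q1 head=-1 tape=_[b]aaa_   (q1,b)→(q0,a,R)
state=q0 head=0 tape=_a[a]aa_   (q0,a)→(q2,_,L)
state=q2 head=-1 tape=_[a]_aa_   (q2,a)→(q1,_,R)
state=q1 head=0 tape=__[_]aa_   (q1,_)→(q2,b,L)
state=q2 head=-1 tape=_[_]baa_   (q2,_)→(q1,_,R)
state=q1 head=0 tape=__[b]aa_   (q1,b)→(q0,a,R)
state=q0 head=1 tape=__a[a]a_   (q0,a)→(q2,_,L)
state=q2 head=0 tape=__[a]_a_   (q2,a)→(q1,_,R)
state=q1 head=1 tape=___[_]a_   (q1,_)→(q2,b,L)
state=q2 head=0 tape=__[_]ba_   (q2,_)→(q1,_,R)
state=q1 head=1 tape=___[b]a_   (q1,b)→(q0,a,R)
state=q0 head=2 tape=___a[a]_   (q0,a)→(q2,_,L)
state=q2 head=1 tape=___[a]__   (q2,a)→(q1,_,R)
state=q1 head=2 tape=____[_]_   (q1,_)→(q2,b,L)
state=q2 head=1 tape=___[_]b_   (q2,_)→(q1,_,R)
state=q1 head=2 tape=____[b]_   (q1,b)→(q0,a,R)
state=q0 head=3 tape=____a[_]   (q0,_)→(qH,b,L)
state=qH head=2 tape=____[a]b
Cell 1 holds _ when M halts.

_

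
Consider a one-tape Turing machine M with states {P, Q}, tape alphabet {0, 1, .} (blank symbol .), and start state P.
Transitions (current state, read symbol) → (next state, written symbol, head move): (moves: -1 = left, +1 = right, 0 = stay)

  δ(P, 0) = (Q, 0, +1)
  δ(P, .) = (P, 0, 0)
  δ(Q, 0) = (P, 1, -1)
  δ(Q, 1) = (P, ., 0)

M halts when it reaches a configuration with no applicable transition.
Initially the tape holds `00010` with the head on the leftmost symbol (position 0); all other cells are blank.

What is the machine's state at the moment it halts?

state=P head=0 tape=[0]0010.   (P,0)→(Q,0,+1)
state=Q head=1 tape=0[0]010.   (Q,0)→(P,1,-1)
state=P head=0 tape=[0]1010.   (P,0)→(Q,0,+1)
state=Q head=1 tape=0[1]010.   (Q,1)→(P,.,0)
state=P head=1 tape=0[.]010.   (P,.)→(P,0,0)
state=P head=1 tape=0[0]010.   (P,0)→(Q,0,+1)
state=Q head=2 tape=00[0]10.   (Q,0)→(P,1,-1)
state=P head=1 tape=0[0]110.   (P,0)→(Q,0,+1)
state=Q head=2 tape=00[1]10.   (Q,1)→(P,.,0)
state=P head=2 tape=00[.]10.   (P,.)→(P,0,0)
state=P head=2 tape=00[0]10.   (P,0)→(Q,0,+1)
state=Q head=3 tape=000[1]0.   (Q,1)→(P,.,0)
state=P head=3 tape=000[.]0.   (P,.)→(P,0,0)
state=P head=3 tape=000[0]0.   (P,0)→(Q,0,+1)
state=Q head=4 tape=0000[0].   (Q,0)→(P,1,-1)
state=P head=3 tape=000[0]1.   (P,0)→(Q,0,+1)
state=Q head=4 tape=0000[1].   (Q,1)→(P,.,0)
state=P head=4 tape=0000[.].   (P,.)→(P,0,0)
state=P head=4 tape=0000[0].   (P,0)→(Q,0,+1)
state=Q head=5 tape=00000[.]
No transition is defined for (Q, .); M halts in state Q.

Q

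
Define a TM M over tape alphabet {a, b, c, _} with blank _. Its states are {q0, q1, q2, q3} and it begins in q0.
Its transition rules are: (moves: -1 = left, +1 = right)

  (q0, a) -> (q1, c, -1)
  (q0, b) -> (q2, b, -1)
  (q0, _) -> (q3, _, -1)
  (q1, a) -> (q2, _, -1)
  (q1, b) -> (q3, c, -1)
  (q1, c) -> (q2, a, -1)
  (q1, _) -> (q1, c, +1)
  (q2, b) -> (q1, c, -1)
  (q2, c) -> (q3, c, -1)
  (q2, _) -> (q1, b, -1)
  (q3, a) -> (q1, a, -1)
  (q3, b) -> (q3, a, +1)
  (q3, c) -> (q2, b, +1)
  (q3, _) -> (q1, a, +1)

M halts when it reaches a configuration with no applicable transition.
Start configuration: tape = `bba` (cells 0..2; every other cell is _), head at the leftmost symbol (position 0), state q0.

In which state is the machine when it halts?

q0 | ____[b]ba   read b → write b, move -1, go to q2
q2 | ___[_]bba   read _ → write b, move -1, go to q1
q1 | __[_]bbba   read _ → write c, move +1, go to q1
q1 | __c[b]bba   read b → write c, move -1, go to q3
q3 | __[c]cbba   read c → write b, move +1, go to q2
q2 | __b[c]bba   read c → write c, move -1, go to q3
q3 | __[b]cbba   read b → write a, move +1, go to q3
q3 | __a[c]bba   read c → write b, move +1, go to q2
q2 | __ab[b]ba   read b → write c, move -1, go to q1
q1 | __a[b]cba   read b → write c, move -1, go to q3
q3 | __[a]ccba   read a → write a, move -1, go to q1
q1 | _[_]accba   read _ → write c, move +1, go to q1
q1 | _c[a]ccba   read a → write _, move -1, go to q2
q2 | _[c]_ccba   read c → write c, move -1, go to q3
q3 | [_]c_ccba   read _ → write a, move +1, go to q1
q1 | a[c]_ccba   read c → write a, move -1, go to q2
q2 | [a]a_ccba
No transition is defined for (q2, a); M halts in state q2.

q2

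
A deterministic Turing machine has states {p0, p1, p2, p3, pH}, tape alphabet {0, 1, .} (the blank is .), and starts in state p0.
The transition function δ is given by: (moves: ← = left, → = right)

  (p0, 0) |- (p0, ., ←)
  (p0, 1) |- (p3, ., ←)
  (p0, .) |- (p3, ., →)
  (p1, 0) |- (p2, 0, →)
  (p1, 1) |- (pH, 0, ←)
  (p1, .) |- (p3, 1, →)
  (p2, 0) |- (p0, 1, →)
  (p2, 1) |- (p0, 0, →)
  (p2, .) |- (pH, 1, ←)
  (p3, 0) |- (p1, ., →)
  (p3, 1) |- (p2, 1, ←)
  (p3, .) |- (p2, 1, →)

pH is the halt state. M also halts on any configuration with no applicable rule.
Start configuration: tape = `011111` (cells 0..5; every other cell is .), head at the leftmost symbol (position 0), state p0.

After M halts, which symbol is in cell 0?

state=p0 head=0 tape=.[0]11111..   (p0,0)→(p0,.,←)
state=p0 head=-1 tape=[.].11111..   (p0,.)→(p3,.,→)
state=p3 head=0 tape=.[.]11111..   (p3,.)→(p2,1,→)
state=p2 head=1 tape=.1[1]1111..   (p2,1)→(p0,0,→)
state=p0 head=2 tape=.10[1]111..   (p0,1)→(p3,.,←)
state=p3 head=1 tape=.1[0].111..   (p3,0)→(p1,.,→)
state=p1 head=2 tape=.1.[.]111..   (p1,.)→(p3,1,→)
state=p3 head=3 tape=.1.1[1]11..   (p3,1)→(p2,1,←)
state=p2 head=2 tape=.1.[1]111..   (p2,1)→(p0,0,→)
state=p0 head=3 tape=.1.0[1]11..   (p0,1)→(p3,.,←)
state=p3 head=2 tape=.1.[0].11..   (p3,0)→(p1,.,→)
state=p1 head=3 tape=.1..[.]11..   (p1,.)→(p3,1,→)
state=p3 head=4 tape=.1..1[1]1..   (p3,1)→(p2,1,←)
state=p2 head=3 tape=.1..[1]11..   (p2,1)→(p0,0,→)
state=p0 head=4 tape=.1..0[1]1..   (p0,1)→(p3,.,←)
state=p3 head=3 tape=.1..[0].1..   (p3,0)→(p1,.,→)
state=p1 head=4 tape=.1...[.]1..   (p1,.)→(p3,1,→)
state=p3 head=5 tape=.1...1[1]..   (p3,1)→(p2,1,←)
state=p2 head=4 tape=.1...[1]1..   (p2,1)→(p0,0,→)
state=p0 head=5 tape=.1...0[1]..   (p0,1)→(p3,.,←)
state=p3 head=4 tape=.1...[0]...   (p3,0)→(p1,.,→)
state=p1 head=5 tape=.1....[.]..   (p1,.)→(p3,1,→)
state=p3 head=6 tape=.1....1[.].   (p3,.)→(p2,1,→)
state=p2 head=7 tape=.1....11[.]   (p2,.)→(pH,1,←)
state=pH head=6 tape=.1....1[1]1
Cell 0 holds 1 when M halts.

1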